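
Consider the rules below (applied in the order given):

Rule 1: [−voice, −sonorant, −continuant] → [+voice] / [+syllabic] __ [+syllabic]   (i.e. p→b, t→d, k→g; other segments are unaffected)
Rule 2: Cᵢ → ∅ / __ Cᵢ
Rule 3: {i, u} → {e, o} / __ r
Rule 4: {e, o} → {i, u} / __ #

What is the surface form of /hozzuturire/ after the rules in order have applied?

Rule 1 (intervocalic voicing): /t/ is a voiceless stop between vowels /u/ and /u/, so it voices to [d]. /hozzuturire/ → hozzudurire.
Rule 2 (degemination): /zz/ is a geminate; the first /z/ deletes. /hozzudurire/ → hozudurire.
Rule 3 (pre-rhotic lowering): /u/ is a high vowel immediately before /r/, so it lowers to [o]. /i/ is a high vowel immediately before /r/, so it lowers to [e]. /hozudurire/ → hozudorere.
Rule 4 (final vowel raising): /e/ is a mid vowel in word-final position, so it raises to [i]. /hozudorere/ → hozudoreri.

hozudoreri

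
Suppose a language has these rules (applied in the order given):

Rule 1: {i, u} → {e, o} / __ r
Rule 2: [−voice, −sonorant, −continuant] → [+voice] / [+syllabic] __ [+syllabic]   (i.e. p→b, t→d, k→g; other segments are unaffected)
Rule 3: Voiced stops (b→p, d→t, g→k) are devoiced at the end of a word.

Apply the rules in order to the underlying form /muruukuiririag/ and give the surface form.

moruuguereriak

Rule 1 (pre-rhotic lowering): /u/ is a high vowel immediately before /r/, so it lowers to [o]. /i/ is a high vowel immediately before /r/, so it lowers to [e]. /i/ is a high vowel immediately before /r/, so it lowers to [e]. /muruukuiririag/ → moruukuereriag.
Rule 2 (intervocalic voicing): /k/ is a voiceless stop between vowels /u/ and /u/, so it voices to [g]. /moruukuereriag/ → moruuguereriag.
Rule 3 (final devoicing): /g/ is a voiced stop in word-final position, so it devoices to [k]. /moruuguereriag/ → moruuguereriak.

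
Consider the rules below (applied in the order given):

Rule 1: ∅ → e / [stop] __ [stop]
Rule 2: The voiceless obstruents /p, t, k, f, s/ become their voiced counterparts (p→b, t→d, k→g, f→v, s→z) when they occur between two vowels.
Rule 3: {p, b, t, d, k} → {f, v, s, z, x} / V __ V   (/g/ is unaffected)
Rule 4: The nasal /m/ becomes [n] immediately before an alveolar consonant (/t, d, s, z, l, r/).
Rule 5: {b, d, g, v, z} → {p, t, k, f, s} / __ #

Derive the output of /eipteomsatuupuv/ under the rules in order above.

Rule 1 (stop-cluster e-epenthesis): /p/ and /t/ form a stop–stop cluster, so [e] is inserted between them. /eipteomsatuupuv/ → eipeteomsatuupuv.
Rule 2 (intervocalic voicing): /p/ is a voiceless obstruent between vowels /i/ and /e/, so it voices to [b]. /t/ is a voiceless obstruent between vowels /e/ and /e/, so it voices to [d]. /t/ is a voiceless obstruent between vowels /a/ and /u/, so it voices to [d]. /p/ is a voiceless obstruent between vowels /u/ and /u/, so it voices to [b]. /eipeteomsatuupuv/ → eibedeomsaduubuv.
Rule 3 (intervocalic spirantization): /b/ is a stop between vowels /i/ and /e/, so it spirantizes to the fricative [v]. /d/ is a stop between vowels /e/ and /e/, so it spirantizes to the fricative [z]. /d/ is a stop between vowels /a/ and /u/, so it spirantizes to the fricative [z]. /b/ is a stop between vowels /u/ and /u/, so it spirantizes to the fricative [v]. /eibedeomsaduubuv/ → eivezeomsazuuvuv.
Rule 4 (nasal place assimilation): /m/ precedes the alveolar consonant /s/, so it assimilates in place to [n]. /eivezeomsazuuvuv/ → eivezeonsazuuvuv.
Rule 5 (final devoicing): /v/ is a voiced obstruent in word-final position, so it devoices to [f]. /eivezeonsazuuvuv/ → eivezeonsazuuvuf.

eivezeonsazuuvuf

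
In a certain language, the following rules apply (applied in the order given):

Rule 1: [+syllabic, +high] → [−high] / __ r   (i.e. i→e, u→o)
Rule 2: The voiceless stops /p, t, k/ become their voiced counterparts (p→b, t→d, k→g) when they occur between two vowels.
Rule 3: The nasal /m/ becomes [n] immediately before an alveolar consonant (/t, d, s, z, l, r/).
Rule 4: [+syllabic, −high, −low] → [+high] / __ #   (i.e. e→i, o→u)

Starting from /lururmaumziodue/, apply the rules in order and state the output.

Rule 1 (pre-rhotic lowering): /u/ is a high vowel immediately before /r/, so it lowers to [o]. /u/ is a high vowel immediately before /r/, so it lowers to [o]. /lururmaumziodue/ → lorormaumziodue.
Rule 2 (intervocalic voicing): no segment meets the environment; /lorormaumziodue/ is unchanged.
Rule 3 (nasal place assimilation): /m/ precedes the alveolar consonant /z/, so it assimilates in place to [n]. /lorormaumziodue/ → lorormaunziodue.
Rule 4 (final vowel raising): /e/ is a mid vowel in word-final position, so it raises to [i]. /lorormaunziodue/ → lorormaunziodui.

lorormaunziodui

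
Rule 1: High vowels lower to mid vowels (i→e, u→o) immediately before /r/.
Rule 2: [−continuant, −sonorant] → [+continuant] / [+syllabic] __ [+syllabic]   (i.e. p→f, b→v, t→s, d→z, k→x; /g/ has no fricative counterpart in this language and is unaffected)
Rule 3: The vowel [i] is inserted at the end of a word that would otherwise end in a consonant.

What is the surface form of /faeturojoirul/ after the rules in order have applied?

faesorojoeruli

Rule 1 (pre-rhotic lowering): /u/ is a high vowel immediately before /r/, so it lowers to [o]. /i/ is a high vowel immediately before /r/, so it lowers to [e]. /faeturojoirul/ → faetorojoerul.
Rule 2 (intervocalic spirantization): /t/ is a stop between vowels /e/ and /o/, so it spirantizes to the fricative [s]. /faetorojoerul/ → faesorojoerul.
Rule 3 (final i-epenthesis): the form ends in the consonant /l/, so [i] is inserted word-finally. /faesorojoerul/ → faesorojoeruli.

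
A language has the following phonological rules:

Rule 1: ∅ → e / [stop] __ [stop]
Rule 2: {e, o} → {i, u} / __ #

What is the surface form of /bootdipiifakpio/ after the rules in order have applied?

Rule 1 (stop-cluster e-epenthesis): /t/ and /d/ form a stop–stop cluster, so [e] is inserted between them. /k/ and /p/ form a stop–stop cluster, so [e] is inserted between them. /bootdipiifakpio/ → bootedipiifakepio.
Rule 2 (final vowel raising): /o/ is a mid vowel in word-final position, so it raises to [u]. /bootedipiifakepio/ → bootedipiifakepiu.

bootedipiifakepiu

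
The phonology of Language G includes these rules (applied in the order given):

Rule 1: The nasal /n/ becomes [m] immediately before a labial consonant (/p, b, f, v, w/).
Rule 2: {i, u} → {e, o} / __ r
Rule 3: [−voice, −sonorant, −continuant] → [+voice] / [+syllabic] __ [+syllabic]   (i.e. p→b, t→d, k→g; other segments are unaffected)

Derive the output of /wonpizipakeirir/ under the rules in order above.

Rule 1 (nasal place assimilation): /n/ precedes the labial consonant /p/, so it assimilates in place to [m]. /wonpizipakeirir/ → wompizipakeirir.
Rule 2 (pre-rhotic lowering): /i/ is a high vowel immediately before /r/, so it lowers to [e]. /i/ is a high vowel immediately before /r/, so it lowers to [e]. /wompizipakeirir/ → wompizipakeerer.
Rule 3 (intervocalic voicing): /p/ is a voiceless stop between vowels /i/ and /a/, so it voices to [b]. /k/ is a voiceless stop between vowels /a/ and /e/, so it voices to [g]. /wompizipakeerer/ → wompizibageerer.

wompizibageerer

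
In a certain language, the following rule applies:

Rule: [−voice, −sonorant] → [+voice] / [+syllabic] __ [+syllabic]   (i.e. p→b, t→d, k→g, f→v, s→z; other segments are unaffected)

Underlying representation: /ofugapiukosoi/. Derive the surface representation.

ovugabiugozoi

/f/ is a voiceless obstruent between vowels /o/ and /u/, so it voices to [v].
/p/ is a voiceless obstruent between vowels /a/ and /i/, so it voices to [b].
/k/ is a voiceless obstruent between vowels /u/ and /o/, so it voices to [g].
/s/ is a voiceless obstruent between vowels /o/ and /o/, so it voices to [z].
Surface form: [ovugabiugozoi].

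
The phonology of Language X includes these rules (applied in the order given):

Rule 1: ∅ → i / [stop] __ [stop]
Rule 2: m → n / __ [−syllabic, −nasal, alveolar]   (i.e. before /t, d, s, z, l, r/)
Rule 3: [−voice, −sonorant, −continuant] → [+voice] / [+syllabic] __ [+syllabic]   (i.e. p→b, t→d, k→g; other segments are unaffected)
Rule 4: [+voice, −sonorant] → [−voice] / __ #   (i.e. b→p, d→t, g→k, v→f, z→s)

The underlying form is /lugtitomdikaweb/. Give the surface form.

lugididondigawep

Rule 1 (stop-cluster i-epenthesis): /g/ and /t/ form a stop–stop cluster, so [i] is inserted between them. /lugtitomdikaweb/ → lugititomdikaweb.
Rule 2 (nasal place assimilation): /m/ precedes the alveolar consonant /d/, so it assimilates in place to [n]. /lugititomdikaweb/ → lugititondikaweb.
Rule 3 (intervocalic voicing): /t/ is a voiceless stop between vowels /i/ and /i/, so it voices to [d]. /t/ is a voiceless stop between vowels /i/ and /o/, so it voices to [d]. /k/ is a voiceless stop between vowels /i/ and /a/, so it voices to [g]. /lugititondikaweb/ → lugididondigaweb.
Rule 4 (final devoicing): /b/ is a voiced obstruent in word-final position, so it devoices to [p]. /lugididondigaweb/ → lugididondigawep.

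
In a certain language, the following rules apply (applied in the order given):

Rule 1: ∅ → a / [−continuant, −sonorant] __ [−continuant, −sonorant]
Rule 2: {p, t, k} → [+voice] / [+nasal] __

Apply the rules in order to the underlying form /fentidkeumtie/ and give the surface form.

Rule 1 (stop-cluster a-epenthesis): /d/ and /k/ form a stop–stop cluster, so [a] is inserted between them. /fentidkeumtie/ → fentidakeumtie.
Rule 2 (post-nasal voicing): /t/ is a voiceless stop immediately after the nasal /n/, so it voices to [d]. /t/ is a voiceless stop immediately after the nasal /m/, so it voices to [d]. /fentidakeumtie/ → fendidakeumdie.

fendidakeumdie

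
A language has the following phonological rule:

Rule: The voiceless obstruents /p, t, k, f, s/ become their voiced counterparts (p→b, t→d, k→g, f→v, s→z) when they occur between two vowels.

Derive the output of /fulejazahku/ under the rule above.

No segment of /fulejazahku/ meets the structural description of the rule, so the form surfaces unchanged.

fulejazahku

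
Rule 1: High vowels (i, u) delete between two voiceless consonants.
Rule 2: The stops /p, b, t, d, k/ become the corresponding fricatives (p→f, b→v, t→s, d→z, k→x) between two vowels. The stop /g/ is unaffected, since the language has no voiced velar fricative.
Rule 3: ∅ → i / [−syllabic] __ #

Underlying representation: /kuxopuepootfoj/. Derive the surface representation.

kxofuefootfoji

Rule 1 (high vowel syncope): /u/ is a high vowel flanked by voiceless consonants /k/ and /x/, so it deletes. /kuxopuepootfoj/ → kxopuepootfoj.
Rule 2 (intervocalic spirantization): /p/ is a stop between vowels /o/ and /u/, so it spirantizes to the fricative [f]. /p/ is a stop between vowels /e/ and /o/, so it spirantizes to the fricative [f]. /kxopuepootfoj/ → kxofuefootfoj.
Rule 3 (final i-epenthesis): the form ends in the consonant /j/, so [i] is inserted word-finally. /kxofuefootfoj/ → kxofuefootfoji.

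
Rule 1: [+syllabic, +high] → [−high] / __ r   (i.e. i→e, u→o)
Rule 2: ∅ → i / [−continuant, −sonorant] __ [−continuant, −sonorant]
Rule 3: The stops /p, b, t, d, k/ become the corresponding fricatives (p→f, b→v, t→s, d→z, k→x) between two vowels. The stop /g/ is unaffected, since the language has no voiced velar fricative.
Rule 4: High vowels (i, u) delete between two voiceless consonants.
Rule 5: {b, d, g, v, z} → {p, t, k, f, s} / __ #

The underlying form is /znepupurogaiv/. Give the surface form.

Rule 1 (pre-rhotic lowering): /u/ is a high vowel immediately before /r/, so it lowers to [o]. /znepupurogaiv/ → znepuporogaiv.
Rule 2 (stop-cluster i-epenthesis): no segment meets the environment; /znepuporogaiv/ is unchanged.
Rule 3 (intervocalic spirantization): /p/ is a stop between vowels /e/ and /u/, so it spirantizes to the fricative [f]. /p/ is a stop between vowels /u/ and /o/, so it spirantizes to the fricative [f]. /znepuporogaiv/ → znefuforogaiv.
Rule 4 (high vowel syncope): /u/ is a high vowel flanked by voiceless consonants /f/ and /f/, so it deletes. /znefuforogaiv/ → znefforogaiv.
Rule 5 (final devoicing): /v/ is a voiced obstruent in word-final position, so it devoices to [f]. /znefforogaiv/ → znefforogaif.

znefforogaif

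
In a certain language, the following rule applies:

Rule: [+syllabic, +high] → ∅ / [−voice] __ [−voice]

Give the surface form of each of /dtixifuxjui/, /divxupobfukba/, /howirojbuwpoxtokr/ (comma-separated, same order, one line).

/dtixifuxjui/: /i/ is a high vowel flanked by voiceless consonants /t/ and /x/, so it deletes. /i/ is a high vowel flanked by voiceless consonants /x/ and /f/, so it deletes. /u/ is a high vowel flanked by voiceless consonants /f/ and /x/, so it deletes. → [dtxfxjui].
/divxupobfukba/: /u/ is a high vowel flanked by voiceless consonants /x/ and /p/, so it deletes. /u/ is a high vowel flanked by voiceless consonants /f/ and /k/, so it deletes. → [divxpobfkba].
/howirojbuwpoxtokr/: the rule's environment is not met; surfaces unchanged as [howirojbuwpoxtokr].

dtxfxjui, divxpobfkba, howirojbuwpoxtokr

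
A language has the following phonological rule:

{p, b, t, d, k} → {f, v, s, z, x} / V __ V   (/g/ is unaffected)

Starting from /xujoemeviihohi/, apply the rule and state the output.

No segment of /xujoemeviihohi/ meets the structural description of the rule, so the form surfaces unchanged.

xujoemeviihohi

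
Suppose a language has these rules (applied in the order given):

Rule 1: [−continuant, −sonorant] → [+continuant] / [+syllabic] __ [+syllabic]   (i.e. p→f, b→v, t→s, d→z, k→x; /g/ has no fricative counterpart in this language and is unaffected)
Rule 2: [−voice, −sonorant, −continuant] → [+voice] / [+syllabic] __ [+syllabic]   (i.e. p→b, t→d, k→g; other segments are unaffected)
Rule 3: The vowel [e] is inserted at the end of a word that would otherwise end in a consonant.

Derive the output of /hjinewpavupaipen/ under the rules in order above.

hjinewpavufaifene

Rule 1 (intervocalic spirantization): /p/ is a stop between vowels /u/ and /a/, so it spirantizes to the fricative [f]. /p/ is a stop between vowels /i/ and /e/, so it spirantizes to the fricative [f]. /hjinewpavupaipen/ → hjinewpavufaifen.
Rule 2 (intervocalic voicing): no segment meets the environment; /hjinewpavufaifen/ is unchanged.
Rule 3 (final e-epenthesis): the form ends in the consonant /n/, so [e] is inserted word-finally. /hjinewpavufaifen/ → hjinewpavufaifene.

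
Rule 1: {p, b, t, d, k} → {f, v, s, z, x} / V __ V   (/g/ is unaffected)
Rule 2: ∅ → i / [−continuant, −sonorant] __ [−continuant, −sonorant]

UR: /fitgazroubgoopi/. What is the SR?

Rule 1 (intervocalic spirantization): /p/ is a stop between vowels /o/ and /i/, so it spirantizes to the fricative [f]. /fitgazroubgoopi/ → fitgazroubgoofi.
Rule 2 (stop-cluster i-epenthesis): /t/ and /g/ form a stop–stop cluster, so [i] is inserted between them. /b/ and /g/ form a stop–stop cluster, so [i] is inserted between them. /fitgazroubgoofi/ → fitigazroubigoofi.

fitigazroubigoofi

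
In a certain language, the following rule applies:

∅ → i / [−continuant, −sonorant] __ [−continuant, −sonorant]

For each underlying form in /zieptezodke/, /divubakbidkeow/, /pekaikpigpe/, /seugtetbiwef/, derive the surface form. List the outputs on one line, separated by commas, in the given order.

ziepitezodike, divubakibidikeow, pekaikipigipe, seugitetibiwef

/zieptezodke/: /p/ and /t/ form a stop–stop cluster, so [i] is inserted between them. /d/ and /k/ form a stop–stop cluster, so [i] is inserted between them. → [ziepitezodike].
/divubakbidkeow/: /k/ and /b/ form a stop–stop cluster, so [i] is inserted between them. /d/ and /k/ form a stop–stop cluster, so [i] is inserted between them. → [divubakibidikeow].
/pekaikpigpe/: /k/ and /p/ form a stop–stop cluster, so [i] is inserted between them. /g/ and /p/ form a stop–stop cluster, so [i] is inserted between them. → [pekaikipigipe].
/seugtetbiwef/: /g/ and /t/ form a stop–stop cluster, so [i] is inserted between them. /t/ and /b/ form a stop–stop cluster, so [i] is inserted between them. → [seugitetibiwef].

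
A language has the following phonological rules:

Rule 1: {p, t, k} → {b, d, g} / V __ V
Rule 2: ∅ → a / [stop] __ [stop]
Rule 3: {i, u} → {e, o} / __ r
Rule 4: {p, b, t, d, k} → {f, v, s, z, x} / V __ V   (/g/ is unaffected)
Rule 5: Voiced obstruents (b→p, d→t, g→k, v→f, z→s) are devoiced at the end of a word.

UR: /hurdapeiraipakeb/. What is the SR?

Rule 1 (intervocalic voicing): /p/ is a voiceless stop between vowels /a/ and /e/, so it voices to [b]. /p/ is a voiceless stop between vowels /i/ and /a/, so it voices to [b]. /k/ is a voiceless stop between vowels /a/ and /e/, so it voices to [g]. /hurdapeiraipakeb/ → hurdabeiraibageb.
Rule 2 (stop-cluster a-epenthesis): no segment meets the environment; /hurdabeiraibageb/ is unchanged.
Rule 3 (pre-rhotic lowering): /u/ is a high vowel immediately before /r/, so it lowers to [o]. /i/ is a high vowel immediately before /r/, so it lowers to [e]. /hurdabeiraibageb/ → hordabeeraibageb.
Rule 4 (intervocalic spirantization): /b/ is a stop between vowels /a/ and /e/, so it spirantizes to the fricative [v]. /b/ is a stop between vowels /i/ and /a/, so it spirantizes to the fricative [v]. /hordabeeraibageb/ → hordaveeraivageb.
Rule 5 (final devoicing): /b/ is a voiced obstruent in word-final position, so it devoices to [p]. /hordaveeraivageb/ → hordaveeraivagep.

hordaveeraivagep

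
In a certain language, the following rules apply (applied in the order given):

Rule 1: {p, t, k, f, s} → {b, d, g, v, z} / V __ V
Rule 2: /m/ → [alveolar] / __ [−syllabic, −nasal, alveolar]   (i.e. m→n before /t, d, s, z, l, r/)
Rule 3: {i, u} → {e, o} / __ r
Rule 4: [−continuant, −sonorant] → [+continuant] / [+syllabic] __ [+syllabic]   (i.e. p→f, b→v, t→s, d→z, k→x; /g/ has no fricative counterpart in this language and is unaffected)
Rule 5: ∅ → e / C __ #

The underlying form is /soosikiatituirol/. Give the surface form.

Rule 1 (intervocalic voicing): /s/ is a voiceless obstruent between vowels /o/ and /i/, so it voices to [z]. /k/ is a voiceless obstruent between vowels /i/ and /i/, so it voices to [g]. /t/ is a voiceless obstruent between vowels /a/ and /i/, so it voices to [d]. /t/ is a voiceless obstruent between vowels /i/ and /u/, so it voices to [d]. /soosikiatituirol/ → soozigiadiduirol.
Rule 2 (nasal place assimilation): no segment meets the environment; /soozigiadiduirol/ is unchanged.
Rule 3 (pre-rhotic lowering): /i/ is a high vowel immediately before /r/, so it lowers to [e]. /soozigiadiduirol/ → soozigiadiduerol.
Rule 4 (intervocalic spirantization): /d/ is a stop between vowels /a/ and /i/, so it spirantizes to the fricative [z]. /d/ is a stop between vowels /i/ and /u/, so it spirantizes to the fricative [z]. /soozigiadiduerol/ → soozigiazizuerol.
Rule 5 (final e-epenthesis): the form ends in the consonant /l/, so [e] is inserted word-finally. /soozigiazizuerol/ → soozigiazizuerole.

soozigiazizuerole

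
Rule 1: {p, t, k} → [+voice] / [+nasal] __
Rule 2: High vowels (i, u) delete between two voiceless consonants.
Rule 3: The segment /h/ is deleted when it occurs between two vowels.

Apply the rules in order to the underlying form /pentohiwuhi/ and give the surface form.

pendoiwui

Rule 1 (post-nasal voicing): /t/ is a voiceless stop immediately after the nasal /n/, so it voices to [d]. /pentohiwuhi/ → pendohiwuhi.
Rule 2 (high vowel syncope): no segment meets the environment; /pendohiwuhi/ is unchanged.
Rule 3 (intervocalic h-deletion): /h/ occurs between vowels /o/ and /i/, so it deletes. /h/ occurs between vowels /u/ and /i/, so it deletes. /pendohiwuhi/ → pendoiwui.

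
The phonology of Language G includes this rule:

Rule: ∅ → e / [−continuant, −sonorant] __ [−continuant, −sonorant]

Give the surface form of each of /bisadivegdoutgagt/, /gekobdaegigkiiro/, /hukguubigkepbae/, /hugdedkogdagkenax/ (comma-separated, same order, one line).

/bisadivegdoutgagt/: /g/ and /d/ form a stop–stop cluster, so [e] is inserted between them. /t/ and /g/ form a stop–stop cluster, so [e] is inserted between them. /g/ and /t/ form a stop–stop cluster, so [e] is inserted between them. → [bisadivegedoutegaget].
/gekobdaegigkiiro/: /b/ and /d/ form a stop–stop cluster, so [e] is inserted between them. /g/ and /k/ form a stop–stop cluster, so [e] is inserted between them. → [gekobedaegigekiiro].
/hukguubigkepbae/: /k/ and /g/ form a stop–stop cluster, so [e] is inserted between them. /g/ and /k/ form a stop–stop cluster, so [e] is inserted between them. /p/ and /b/ form a stop–stop cluster, so [e] is inserted between them. → [hukeguubigekepebae].
/hugdedkogdagkenax/: /g/ and /d/ form a stop–stop cluster, so [e] is inserted between them. /d/ and /k/ form a stop–stop cluster, so [e] is inserted between them. /g/ and /d/ form a stop–stop cluster, so [e] is inserted between them. /g/ and /k/ form a stop–stop cluster, so [e] is inserted between them. → [hugededekogedagekenax].

bisadivegedoutegaget, gekobedaegigekiiro, hukeguubigekepebae, hugededekogedagekenax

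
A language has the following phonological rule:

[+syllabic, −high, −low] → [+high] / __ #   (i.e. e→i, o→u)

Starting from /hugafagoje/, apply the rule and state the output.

hugafagoji

/e/ is a mid vowel in word-final position, so it raises to [i].
The other instance of /o/ does not occur in the required environment and remains unchanged.
Surface form: [hugafagoji].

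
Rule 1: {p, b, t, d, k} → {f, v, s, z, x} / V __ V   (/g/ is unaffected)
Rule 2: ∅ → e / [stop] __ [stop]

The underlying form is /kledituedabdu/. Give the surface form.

klezisuezabedu

Rule 1 (intervocalic spirantization): /d/ is a stop between vowels /e/ and /i/, so it spirantizes to the fricative [z]. /t/ is a stop between vowels /i/ and /u/, so it spirantizes to the fricative [s]. /d/ is a stop between vowels /e/ and /a/, so it spirantizes to the fricative [z]. /kledituedabdu/ → klezisuezabdu.
Rule 2 (stop-cluster e-epenthesis): /b/ and /d/ form a stop–stop cluster, so [e] is inserted between them. /klezisuezabdu/ → klezisuezabedu.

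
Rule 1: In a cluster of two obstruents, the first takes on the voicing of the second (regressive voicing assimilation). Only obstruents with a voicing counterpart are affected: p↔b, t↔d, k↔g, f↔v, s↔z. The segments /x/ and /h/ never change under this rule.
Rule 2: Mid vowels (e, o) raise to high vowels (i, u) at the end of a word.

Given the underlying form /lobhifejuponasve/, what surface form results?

lophifejuponazvi

Rule 1 (regressive voicing assimilation): /b/ precedes the voiceless obstruent /h/, so it devoices to [p] by assimilation. /s/ precedes the voiced obstruent /v/, so it voices to [z] by assimilation. /lobhifejuponasve/ → lophifejuponazve.
Rule 2 (final vowel raising): /e/ is a mid vowel in word-final position, so it raises to [i]. /lophifejuponazve/ → lophifejuponazvi.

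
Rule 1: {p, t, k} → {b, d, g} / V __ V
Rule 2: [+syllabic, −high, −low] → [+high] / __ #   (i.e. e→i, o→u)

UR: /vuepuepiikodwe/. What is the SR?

Rule 1 (intervocalic voicing): /p/ is a voiceless stop between vowels /e/ and /u/, so it voices to [b]. /p/ is a voiceless stop between vowels /e/ and /i/, so it voices to [b]. /k/ is a voiceless stop between vowels /i/ and /o/, so it voices to [g]. /vuepuepiikodwe/ → vuebuebiigodwe.
Rule 2 (final vowel raising): /e/ is a mid vowel in word-final position, so it raises to [i]. /vuebuebiigodwe/ → vuebuebiigodwi.

vuebuebiigodwi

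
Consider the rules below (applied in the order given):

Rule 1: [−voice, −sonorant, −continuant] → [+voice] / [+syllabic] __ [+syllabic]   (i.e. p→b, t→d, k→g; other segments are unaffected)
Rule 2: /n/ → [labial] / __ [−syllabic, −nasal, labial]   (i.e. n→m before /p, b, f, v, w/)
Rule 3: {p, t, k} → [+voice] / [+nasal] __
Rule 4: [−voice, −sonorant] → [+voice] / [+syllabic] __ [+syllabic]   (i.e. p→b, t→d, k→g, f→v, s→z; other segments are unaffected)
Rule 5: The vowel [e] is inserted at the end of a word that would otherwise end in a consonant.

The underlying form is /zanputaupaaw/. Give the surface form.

zambudaubaawe

Rule 1 (intervocalic voicing): /t/ is a voiceless stop between vowels /u/ and /a/, so it voices to [d]. /p/ is a voiceless stop between vowels /u/ and /a/, so it voices to [b]. /zanputaupaaw/ → zanpudaubaaw.
Rule 2 (nasal place assimilation): /n/ precedes the labial consonant /p/, so it assimilates in place to [m]. /zanpudaubaaw/ → zampudaubaaw.
Rule 3 (post-nasal voicing): /p/ is a voiceless stop immediately after the nasal /m/, so it voices to [b]. /zampudaubaaw/ → zambudaubaaw.
Rule 4 (intervocalic voicing): no segment meets the environment; /zambudaubaaw/ is unchanged.
Rule 5 (final e-epenthesis): the form ends in the consonant /w/, so [e] is inserted word-finally. /zambudaubaaw/ → zambudaubaawe.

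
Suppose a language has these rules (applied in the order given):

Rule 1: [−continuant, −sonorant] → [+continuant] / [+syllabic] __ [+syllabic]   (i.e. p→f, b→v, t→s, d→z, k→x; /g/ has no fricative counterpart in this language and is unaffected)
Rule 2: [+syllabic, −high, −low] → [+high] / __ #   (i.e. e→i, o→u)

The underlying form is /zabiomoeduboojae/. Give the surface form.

Rule 1 (intervocalic spirantization): /b/ is a stop between vowels /a/ and /i/, so it spirantizes to the fricative [v]. /d/ is a stop between vowels /e/ and /u/, so it spirantizes to the fricative [z]. /b/ is a stop between vowels /u/ and /o/, so it spirantizes to the fricative [v]. /zabiomoeduboojae/ → zaviomoezuvoojae.
Rule 2 (final vowel raising): /e/ is a mid vowel in word-final position, so it raises to [i]. /zaviomoezuvoojae/ → zaviomoezuvoojai.

zaviomoezuvoojai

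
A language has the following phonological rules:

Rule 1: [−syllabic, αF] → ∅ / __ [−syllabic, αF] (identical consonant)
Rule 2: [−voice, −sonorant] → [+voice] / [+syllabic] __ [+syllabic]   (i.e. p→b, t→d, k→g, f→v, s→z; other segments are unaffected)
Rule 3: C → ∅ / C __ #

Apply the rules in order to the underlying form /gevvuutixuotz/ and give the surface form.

gevuudixuot

Rule 1 (degemination): /vv/ is a geminate; the first /v/ deletes. /gevvuutixuotz/ → gevuutixuotz.
Rule 2 (intervocalic voicing): /t/ is a voiceless obstruent between vowels /u/ and /i/, so it voices to [d]. /gevuutixuotz/ → gevuudixuotz.
Rule 3 (final cluster simplification): /z/ is the second consonant of a word-final cluster /tz/, so it deletes. /gevuudixuotz/ → gevuudixuot.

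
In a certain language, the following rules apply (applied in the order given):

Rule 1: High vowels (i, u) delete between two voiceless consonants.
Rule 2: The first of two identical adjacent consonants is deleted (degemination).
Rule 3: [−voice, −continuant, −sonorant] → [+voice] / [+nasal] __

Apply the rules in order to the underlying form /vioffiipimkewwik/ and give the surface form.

viofiipimgewik

Rule 1 (high vowel syncope): no segment meets the environment; /vioffiipimkewwik/ is unchanged.
Rule 2 (degemination): /ff/ is a geminate; the first /f/ deletes. /ww/ is a geminate; the first /w/ deletes. /vioffiipimkewwik/ → viofiipimkewik.
Rule 3 (post-nasal voicing): /k/ is a voiceless stop immediately after the nasal /m/, so it voices to [g]. /viofiipimkewik/ → viofiipimgewik.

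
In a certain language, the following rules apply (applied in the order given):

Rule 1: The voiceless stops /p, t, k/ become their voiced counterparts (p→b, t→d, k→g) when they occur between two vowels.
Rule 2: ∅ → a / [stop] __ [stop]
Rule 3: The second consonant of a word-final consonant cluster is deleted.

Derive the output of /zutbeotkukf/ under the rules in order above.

Rule 1 (intervocalic voicing): no segment meets the environment; /zutbeotkukf/ is unchanged.
Rule 2 (stop-cluster a-epenthesis): /t/ and /b/ form a stop–stop cluster, so [a] is inserted between them. /t/ and /k/ form a stop–stop cluster, so [a] is inserted between them. /zutbeotkukf/ → zutabeotakukf.
Rule 3 (final cluster simplification): /f/ is the second consonant of a word-final cluster /kf/, so it deletes. /zutabeotakukf/ → zutabeotakuk.

zutabeotakuk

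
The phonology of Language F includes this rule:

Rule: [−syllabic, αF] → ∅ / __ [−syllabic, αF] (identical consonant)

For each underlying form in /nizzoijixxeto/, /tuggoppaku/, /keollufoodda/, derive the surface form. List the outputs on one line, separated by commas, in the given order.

nizoijixeto, tugopaku, keolufooda

/nizzoijixxeto/: /zz/ is a geminate; the first /z/ deletes. /xx/ is a geminate; the first /x/ deletes. → [nizoijixeto].
/tuggoppaku/: /gg/ is a geminate; the first /g/ deletes. /pp/ is a geminate; the first /p/ deletes. → [tugopaku].
/keollufoodda/: /ll/ is a geminate; the first /l/ deletes. /dd/ is a geminate; the first /d/ deletes. → [keolufooda].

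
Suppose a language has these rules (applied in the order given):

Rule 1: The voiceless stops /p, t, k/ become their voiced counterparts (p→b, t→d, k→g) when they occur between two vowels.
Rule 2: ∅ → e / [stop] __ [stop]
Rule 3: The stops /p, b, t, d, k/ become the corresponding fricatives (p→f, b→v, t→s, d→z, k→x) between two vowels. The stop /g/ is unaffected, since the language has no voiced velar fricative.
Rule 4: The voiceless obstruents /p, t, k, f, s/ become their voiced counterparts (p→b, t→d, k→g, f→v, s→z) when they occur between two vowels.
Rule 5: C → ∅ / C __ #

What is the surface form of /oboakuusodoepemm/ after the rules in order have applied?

ovoaguuzozoevem

Rule 1 (intervocalic voicing): /k/ is a voiceless stop between vowels /a/ and /u/, so it voices to [g]. /p/ is a voiceless stop between vowels /e/ and /e/, so it voices to [b]. /oboakuusodoepemm/ → oboaguusodoebemm.
Rule 2 (stop-cluster e-epenthesis): no segment meets the environment; /oboaguusodoebemm/ is unchanged.
Rule 3 (intervocalic spirantization): /b/ is a stop between vowels /o/ and /o/, so it spirantizes to the fricative [v]. /d/ is a stop between vowels /o/ and /o/, so it spirantizes to the fricative [z]. /b/ is a stop between vowels /e/ and /e/, so it spirantizes to the fricative [v]. /oboaguusodoebemm/ → ovoaguusozoevemm.
Rule 4 (intervocalic voicing): /s/ is a voiceless obstruent between vowels /u/ and /o/, so it voices to [z]. /ovoaguusozoevemm/ → ovoaguuzozoevemm.
Rule 5 (final cluster simplification): /m/ is the second consonant of a word-final cluster /mm/, so it deletes. /ovoaguuzozoevemm/ → ovoaguuzozoevem.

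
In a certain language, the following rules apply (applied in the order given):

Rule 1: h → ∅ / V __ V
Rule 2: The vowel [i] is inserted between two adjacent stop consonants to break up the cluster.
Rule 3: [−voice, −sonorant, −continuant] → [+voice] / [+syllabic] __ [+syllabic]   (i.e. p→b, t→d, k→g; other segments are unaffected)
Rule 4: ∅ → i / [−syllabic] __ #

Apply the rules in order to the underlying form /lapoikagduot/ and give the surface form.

Rule 1 (intervocalic h-deletion): no segment meets the environment; /lapoikagduot/ is unchanged.
Rule 2 (stop-cluster i-epenthesis): /g/ and /d/ form a stop–stop cluster, so [i] is inserted between them. /lapoikagduot/ → lapoikagiduot.
Rule 3 (intervocalic voicing): /p/ is a voiceless stop between vowels /a/ and /o/, so it voices to [b]. /k/ is a voiceless stop between vowels /i/ and /a/, so it voices to [g]. /lapoikagiduot/ → laboigagiduot.
Rule 4 (final i-epenthesis): the form ends in the consonant /t/, so [i] is inserted word-finally. /laboigagiduot/ → laboigagiduoti.

laboigagiduoti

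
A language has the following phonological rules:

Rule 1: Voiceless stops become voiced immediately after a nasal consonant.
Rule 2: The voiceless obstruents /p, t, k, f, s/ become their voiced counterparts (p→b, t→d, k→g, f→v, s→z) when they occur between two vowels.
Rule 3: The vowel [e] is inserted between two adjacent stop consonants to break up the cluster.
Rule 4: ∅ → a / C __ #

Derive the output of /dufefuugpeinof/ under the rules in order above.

Rule 1 (post-nasal voicing): no segment meets the environment; /dufefuugpeinof/ is unchanged.
Rule 2 (intervocalic voicing): /f/ is a voiceless obstruent between vowels /u/ and /e/, so it voices to [v]. /f/ is a voiceless obstruent between vowels /e/ and /u/, so it voices to [v]. /dufefuugpeinof/ → duvevuugpeinof.
Rule 3 (stop-cluster e-epenthesis): /g/ and /p/ form a stop–stop cluster, so [e] is inserted between them. /duvevuugpeinof/ → duvevuugepeinof.
Rule 4 (final a-epenthesis): the form ends in the consonant /f/, so [a] is inserted word-finally. /duvevuugepeinof/ → duvevuugepeinofa.

duvevuugepeinofa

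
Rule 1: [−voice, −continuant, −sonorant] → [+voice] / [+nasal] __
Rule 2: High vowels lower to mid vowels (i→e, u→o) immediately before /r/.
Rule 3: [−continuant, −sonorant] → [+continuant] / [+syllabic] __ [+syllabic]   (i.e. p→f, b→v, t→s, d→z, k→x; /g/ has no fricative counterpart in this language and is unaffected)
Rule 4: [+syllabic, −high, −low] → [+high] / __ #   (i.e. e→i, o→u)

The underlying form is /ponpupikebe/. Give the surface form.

Rule 1 (post-nasal voicing): /p/ is a voiceless stop immediately after the nasal /n/, so it voices to [b]. /ponpupikebe/ → ponbupikebe.
Rule 2 (pre-rhotic lowering): no segment meets the environment; /ponbupikebe/ is unchanged.
Rule 3 (intervocalic spirantization): /p/ is a stop between vowels /u/ and /i/, so it spirantizes to the fricative [f]. /k/ is a stop between vowels /i/ and /e/, so it spirantizes to the fricative [x]. /b/ is a stop between vowels /e/ and /e/, so it spirantizes to the fricative [v]. /ponbupikebe/ → ponbufixeve.
Rule 4 (final vowel raising): /e/ is a mid vowel in word-final position, so it raises to [i]. /ponbufixeve/ → ponbufixevi.

ponbufixevi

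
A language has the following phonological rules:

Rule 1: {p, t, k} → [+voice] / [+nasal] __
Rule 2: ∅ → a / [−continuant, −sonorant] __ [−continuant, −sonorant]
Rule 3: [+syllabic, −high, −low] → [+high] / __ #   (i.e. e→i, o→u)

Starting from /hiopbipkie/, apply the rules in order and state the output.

Rule 1 (post-nasal voicing): no segment meets the environment; /hiopbipkie/ is unchanged.
Rule 2 (stop-cluster a-epenthesis): /p/ and /b/ form a stop–stop cluster, so [a] is inserted between them. /p/ and /k/ form a stop–stop cluster, so [a] is inserted between them. /hiopbipkie/ → hiopabipakie.
Rule 3 (final vowel raising): /e/ is a mid vowel in word-final position, so it raises to [i]. /hiopabipakie/ → hiopabipakii.

hiopabipakii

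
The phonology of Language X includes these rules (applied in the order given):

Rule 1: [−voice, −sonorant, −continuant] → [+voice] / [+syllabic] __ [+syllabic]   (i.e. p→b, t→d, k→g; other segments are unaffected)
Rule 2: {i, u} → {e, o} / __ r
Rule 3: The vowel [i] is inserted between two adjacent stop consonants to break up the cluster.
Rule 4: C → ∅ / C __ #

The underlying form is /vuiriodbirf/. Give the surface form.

Rule 1 (intervocalic voicing): no segment meets the environment; /vuiriodbirf/ is unchanged.
Rule 2 (pre-rhotic lowering): /i/ is a high vowel immediately before /r/, so it lowers to [e]. /i/ is a high vowel immediately before /r/, so it lowers to [e]. /vuiriodbirf/ → vueriodberf.
Rule 3 (stop-cluster i-epenthesis): /d/ and /b/ form a stop–stop cluster, so [i] is inserted between them. /vueriodberf/ → vueriodiberf.
Rule 4 (final cluster simplification): /f/ is the second consonant of a word-final cluster /rf/, so it deletes. /vueriodiberf/ → vueriodiber.

vueriodiber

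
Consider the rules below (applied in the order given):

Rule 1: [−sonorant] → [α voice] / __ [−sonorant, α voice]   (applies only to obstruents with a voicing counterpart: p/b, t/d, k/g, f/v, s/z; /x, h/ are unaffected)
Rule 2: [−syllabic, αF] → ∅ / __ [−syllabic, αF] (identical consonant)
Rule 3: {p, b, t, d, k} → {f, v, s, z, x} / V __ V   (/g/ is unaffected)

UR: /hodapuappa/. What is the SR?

Rule 1 (regressive voicing assimilation): no segment meets the environment; /hodapuappa/ is unchanged.
Rule 2 (degemination): /pp/ is a geminate; the first /p/ deletes. /hodapuappa/ → hodapuapa.
Rule 3 (intervocalic spirantization): /d/ is a stop between vowels /o/ and /a/, so it spirantizes to the fricative [z]. /p/ is a stop between vowels /a/ and /u/, so it spirantizes to the fricative [f]. /p/ is a stop between vowels /a/ and /a/, so it spirantizes to the fricative [f]. /hodapuapa/ → hozafuafa.

hozafuafa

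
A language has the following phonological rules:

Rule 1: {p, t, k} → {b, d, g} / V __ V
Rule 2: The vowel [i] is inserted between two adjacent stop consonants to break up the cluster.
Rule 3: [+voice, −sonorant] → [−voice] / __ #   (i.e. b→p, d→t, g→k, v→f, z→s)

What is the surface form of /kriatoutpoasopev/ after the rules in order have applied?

kriadoutipoasobef

Rule 1 (intervocalic voicing): /t/ is a voiceless stop between vowels /a/ and /o/, so it voices to [d]. /p/ is a voiceless stop between vowels /o/ and /e/, so it voices to [b]. /kriatoutpoasopev/ → kriadoutpoasobev.
Rule 2 (stop-cluster i-epenthesis): /t/ and /p/ form a stop–stop cluster, so [i] is inserted between them. /kriadoutpoasobev/ → kriadoutipoasobev.
Rule 3 (final devoicing): /v/ is a voiced obstruent in word-final position, so it devoices to [f]. /kriadoutipoasobev/ → kriadoutipoasobef.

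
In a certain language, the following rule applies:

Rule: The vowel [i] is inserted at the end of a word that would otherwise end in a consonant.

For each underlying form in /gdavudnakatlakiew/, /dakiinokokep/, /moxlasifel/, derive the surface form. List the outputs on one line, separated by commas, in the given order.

gdavudnakatlakiewi, dakiinokokepi, moxlasifeli

/gdavudnakatlakiew/: the form ends in the consonant /w/, so [i] is inserted word-finally. → [gdavudnakatlakiewi].
/dakiinokokep/: the form ends in the consonant /p/, so [i] is inserted word-finally. → [dakiinokokepi].
/moxlasifel/: the form ends in the consonant /l/, so [i] is inserted word-finally. → [moxlasifeli].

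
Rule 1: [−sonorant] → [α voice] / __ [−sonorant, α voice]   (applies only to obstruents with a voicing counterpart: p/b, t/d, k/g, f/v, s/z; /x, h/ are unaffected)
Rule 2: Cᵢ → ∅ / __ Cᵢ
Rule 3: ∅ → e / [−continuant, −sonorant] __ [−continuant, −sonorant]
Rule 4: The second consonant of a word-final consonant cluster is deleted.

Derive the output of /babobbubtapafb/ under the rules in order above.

Rule 1 (regressive voicing assimilation): /b/ precedes the voiceless obstruent /t/, so it devoices to [p] by assimilation. /f/ precedes the voiced obstruent /b/, so it voices to [v] by assimilation. /babobbubtapafb/ → babobbuptapavb.
Rule 2 (degemination): /bb/ is a geminate; the first /b/ deletes. /babobbuptapavb/ → babobuptapavb.
Rule 3 (stop-cluster e-epenthesis): /p/ and /t/ form a stop–stop cluster, so [e] is inserted between them. /babobuptapavb/ → babobupetapavb.
Rule 4 (final cluster simplification): /b/ is the second consonant of a word-final cluster /vb/, so it deletes. /babobupetapavb/ → babobupetapav.

babobupetapav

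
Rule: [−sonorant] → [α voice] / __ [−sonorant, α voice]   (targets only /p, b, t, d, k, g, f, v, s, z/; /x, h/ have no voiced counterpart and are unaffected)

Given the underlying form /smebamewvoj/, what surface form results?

No segment of /smebamewvoj/ meets the structural description of the rule, so the form surfaces unchanged.

smebamewvoj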